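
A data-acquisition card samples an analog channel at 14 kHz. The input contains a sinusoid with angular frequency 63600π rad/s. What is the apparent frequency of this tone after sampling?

ω = 63600π rad/s → f = ω/(2π) = 31800 Hz = 31.8 kHz.
31.8 kHz mod fs = 3.8 kHz.
3.8 kHz ≤ fs/2 = 7 kHz, appears at 3.8 kHz.

3.8 kHz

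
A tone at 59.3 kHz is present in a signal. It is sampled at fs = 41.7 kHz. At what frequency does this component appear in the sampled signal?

59.3 kHz mod fs = 17.6 kHz.
17.6 kHz ≤ fs/2 = 20.85 kHz, appears at 17.6 kHz.

17.6 kHz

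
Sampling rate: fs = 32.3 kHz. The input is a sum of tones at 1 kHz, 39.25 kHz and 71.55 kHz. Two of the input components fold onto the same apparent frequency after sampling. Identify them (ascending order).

fs/2 = 16.15 kHz.
1 kHz ≤ fs/2 = 16.15 kHz, passes unchanged.
39.25 kHz mod fs = 6.95 kHz.
6.95 kHz ≤ fs/2 = 16.15 kHz, appears at 6.95 kHz.
71.55 kHz mod fs = 6.95 kHz.
6.95 kHz ≤ fs/2 = 16.15 kHz, appears at 6.95 kHz.
39.25 kHz and 71.55 kHz both map to 6.95 kHz.

39.25 kHz, 71.55 kHz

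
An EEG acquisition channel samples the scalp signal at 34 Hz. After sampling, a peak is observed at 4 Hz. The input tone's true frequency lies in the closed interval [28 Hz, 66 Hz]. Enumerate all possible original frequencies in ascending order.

Frequencies that alias to 4 Hz are k·fs ± 4 Hz for integer k ≥ 0.
k=0: 4 Hz.
k=1: 30 Hz, 38 Hz.
k=2: 64 Hz, 72 Hz.
k=3: 98 Hz, 106 Hz.
Within [28 Hz, 66 Hz]: 30 Hz, 38 Hz, 64 Hz.

30 Hz, 38 Hz, 64 Hz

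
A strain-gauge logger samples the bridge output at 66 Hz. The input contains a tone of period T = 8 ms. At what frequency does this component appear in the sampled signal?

T = 8 ms → f = 1/T = 125 Hz.
125 Hz mod fs = 59 Hz.
59 Hz > fs/2 = 33 Hz, folds to fs − 59 Hz = 7 Hz.

7 Hz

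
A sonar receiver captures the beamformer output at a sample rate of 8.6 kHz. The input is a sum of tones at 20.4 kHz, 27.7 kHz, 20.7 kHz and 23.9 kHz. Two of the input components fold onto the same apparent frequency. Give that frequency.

1.9 kHz

fs/2 = 4.3 kHz.
20.4 kHz mod fs = 3.2 kHz.
3.2 kHz ≤ fs/2 = 4.3 kHz, appears at 3.2 kHz.
27.7 kHz mod fs = 1.9 kHz.
1.9 kHz ≤ fs/2 = 4.3 kHz, appears at 1.9 kHz.
20.7 kHz mod fs = 3.5 kHz.
3.5 kHz ≤ fs/2 = 4.3 kHz, appears at 3.5 kHz.
23.9 kHz mod fs = 6.7 kHz.
6.7 kHz > fs/2 = 4.3 kHz, folds to fs − 6.7 kHz = 1.9 kHz.
23.9 kHz and 27.7 kHz both map to 1.9 kHz.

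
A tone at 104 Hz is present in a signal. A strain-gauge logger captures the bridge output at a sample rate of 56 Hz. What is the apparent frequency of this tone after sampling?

8 Hz

104 Hz mod fs = 48 Hz.
48 Hz > fs/2 = 28 Hz, folds to fs − 48 Hz = 8 Hz.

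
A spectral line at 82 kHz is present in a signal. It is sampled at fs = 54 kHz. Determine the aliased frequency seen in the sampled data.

82 kHz mod fs = 28 kHz.
28 kHz > fs/2 = 27 kHz, folds to fs − 28 kHz = 26 kHz.

26 kHz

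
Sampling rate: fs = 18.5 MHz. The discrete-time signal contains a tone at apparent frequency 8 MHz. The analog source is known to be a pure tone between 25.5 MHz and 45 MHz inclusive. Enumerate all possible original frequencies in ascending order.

26.5 MHz, 29 MHz, 45 MHz

Frequencies that alias to 8 MHz are k·fs ± 8 MHz for integer k ≥ 0.
k=0: 8 MHz.
k=1: 10.5 MHz, 26.5 MHz.
k=2: 29 MHz, 45 MHz.
k=3: 47.5 MHz, 63.5 MHz.
Within [25.5 MHz, 45 MHz]: 26.5 MHz, 29 MHz, 45 MHz.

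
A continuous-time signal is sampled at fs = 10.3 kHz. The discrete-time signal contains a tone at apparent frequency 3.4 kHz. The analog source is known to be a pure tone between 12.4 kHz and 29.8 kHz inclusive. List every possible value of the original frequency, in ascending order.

13.7 kHz, 17.2 kHz, 24 kHz, 27.5 kHz

Frequencies that alias to 3.4 kHz are k·fs ± 3.4 kHz for integer k ≥ 0.
k=0: 3.4 kHz.
k=1: 6.9 kHz, 13.7 kHz.
k=2: 17.2 kHz, 24 kHz.
k=3: 27.5 kHz, 34.3 kHz.
k=4: 37.8 kHz, 44.6 kHz.
Within [12.4 kHz, 29.8 kHz]: 13.7 kHz, 17.2 kHz, 24 kHz, 27.5 kHz.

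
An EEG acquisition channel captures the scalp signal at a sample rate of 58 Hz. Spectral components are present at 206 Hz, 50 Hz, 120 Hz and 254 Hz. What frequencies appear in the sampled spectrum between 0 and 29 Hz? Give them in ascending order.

fs/2 = 29 Hz.
206 Hz mod fs = 32 Hz.
32 Hz > fs/2 = 29 Hz, folds to fs − 32 Hz = 26 Hz.
50 Hz > fs/2 = 29 Hz, folds to fs − 50 Hz = 8 Hz.
120 Hz mod fs = 4 Hz.
4 Hz ≤ fs/2 = 29 Hz, appears at 4 Hz.
254 Hz mod fs = 22 Hz.
22 Hz ≤ fs/2 = 29 Hz, appears at 22 Hz.
Distinct values: {4 Hz, 8 Hz, 22 Hz, 26 Hz}.

4 Hz, 8 Hz, 22 Hz, 26 Hz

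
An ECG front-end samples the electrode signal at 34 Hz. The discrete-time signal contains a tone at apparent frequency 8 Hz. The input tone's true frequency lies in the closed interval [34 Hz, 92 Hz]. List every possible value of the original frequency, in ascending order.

42 Hz, 60 Hz, 76 Hz

Frequencies that alias to 8 Hz are k·fs ± 8 Hz for integer k ≥ 0.
k=0: 8 Hz.
k=1: 26 Hz, 42 Hz.
k=2: 60 Hz, 76 Hz.
k=3: 94 Hz, 110 Hz.
Within [34 Hz, 92 Hz]: 42 Hz, 60 Hz, 76 Hz.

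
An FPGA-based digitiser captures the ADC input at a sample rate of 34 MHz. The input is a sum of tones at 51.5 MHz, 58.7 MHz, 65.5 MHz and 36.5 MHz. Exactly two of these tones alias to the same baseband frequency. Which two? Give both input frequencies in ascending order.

36.5 MHz, 65.5 MHz

fs/2 = 17 MHz.
51.5 MHz mod fs = 17.5 MHz.
17.5 MHz > fs/2 = 17 MHz, folds to fs − 17.5 MHz = 16.5 MHz.
58.7 MHz mod fs = 24.7 MHz.
24.7 MHz > fs/2 = 17 MHz, folds to fs − 24.7 MHz = 9.3 MHz.
65.5 MHz mod fs = 31.5 MHz.
31.5 MHz > fs/2 = 17 MHz, folds to fs − 31.5 MHz = 2.5 MHz.
36.5 MHz mod fs = 2.5 MHz.
2.5 MHz ≤ fs/2 = 17 MHz, appears at 2.5 MHz.
36.5 MHz and 65.5 MHz both map to 2.5 MHz.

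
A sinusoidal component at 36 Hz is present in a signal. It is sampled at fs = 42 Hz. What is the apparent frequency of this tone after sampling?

6 Hz

36 Hz > fs/2 = 21 Hz, folds to fs − 36 Hz = 6 Hz.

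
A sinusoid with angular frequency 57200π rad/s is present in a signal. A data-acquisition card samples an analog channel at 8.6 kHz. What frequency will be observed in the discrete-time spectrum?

2.8 kHz

ω = 57200π rad/s → f = ω/(2π) = 28600 Hz = 28.6 kHz.
28.6 kHz mod fs = 2.8 kHz.
2.8 kHz ≤ fs/2 = 4.3 kHz, appears at 2.8 kHz.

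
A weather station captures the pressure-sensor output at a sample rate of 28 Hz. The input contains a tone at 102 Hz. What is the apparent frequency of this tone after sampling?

102 Hz mod fs = 18 Hz.
18 Hz > fs/2 = 14 Hz, folds to fs − 18 Hz = 10 Hz.

10 Hz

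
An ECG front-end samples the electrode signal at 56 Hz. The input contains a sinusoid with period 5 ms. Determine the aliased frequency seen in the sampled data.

24 Hz

T = 5 ms → f = 1/T = 200 Hz.
200 Hz mod fs = 32 Hz.
32 Hz > fs/2 = 28 Hz, folds to fs − 32 Hz = 24 Hz.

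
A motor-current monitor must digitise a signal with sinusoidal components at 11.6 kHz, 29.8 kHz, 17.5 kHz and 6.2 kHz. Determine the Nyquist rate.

Highest-frequency component: 29.8 kHz.
Nyquist rate = 2 × 29.8 kHz = 59.6 kHz.

59.6 kHz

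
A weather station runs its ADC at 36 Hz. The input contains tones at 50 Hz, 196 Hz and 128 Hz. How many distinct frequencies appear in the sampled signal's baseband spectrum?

fs/2 = 18 Hz.
50 Hz mod fs = 14 Hz.
14 Hz ≤ fs/2 = 18 Hz, appears at 14 Hz.
196 Hz mod fs = 16 Hz.
16 Hz ≤ fs/2 = 18 Hz, appears at 16 Hz.
128 Hz mod fs = 20 Hz.
20 Hz > fs/2 = 18 Hz, folds to fs − 20 Hz = 16 Hz.
Distinct values: {14 Hz, 16 Hz} → 2.

2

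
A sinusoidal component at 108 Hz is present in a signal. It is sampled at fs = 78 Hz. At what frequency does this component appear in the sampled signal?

108 Hz mod fs = 30 Hz.
30 Hz ≤ fs/2 = 39 Hz, appears at 30 Hz.

30 Hz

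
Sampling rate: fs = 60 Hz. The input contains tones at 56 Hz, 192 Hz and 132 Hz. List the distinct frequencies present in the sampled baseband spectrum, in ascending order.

fs/2 = 30 Hz.
56 Hz > fs/2 = 30 Hz, folds to fs − 56 Hz = 4 Hz.
192 Hz mod fs = 12 Hz.
12 Hz ≤ fs/2 = 30 Hz, appears at 12 Hz.
132 Hz mod fs = 12 Hz.
12 Hz ≤ fs/2 = 30 Hz, appears at 12 Hz.
Distinct values: {4 Hz, 12 Hz}.

4 Hz, 12 Hz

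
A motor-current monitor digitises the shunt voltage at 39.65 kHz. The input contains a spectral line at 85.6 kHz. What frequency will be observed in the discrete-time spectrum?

85.6 kHz mod fs = 6.3 kHz.
6.3 kHz ≤ fs/2 = 19.825 kHz, appears at 6.3 kHz.

6.3 kHz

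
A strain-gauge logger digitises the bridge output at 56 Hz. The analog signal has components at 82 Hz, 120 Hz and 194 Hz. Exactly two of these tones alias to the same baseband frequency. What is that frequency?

26 Hz

fs/2 = 28 Hz.
82 Hz mod fs = 26 Hz.
26 Hz ≤ fs/2 = 28 Hz, appears at 26 Hz.
120 Hz mod fs = 8 Hz.
8 Hz ≤ fs/2 = 28 Hz, appears at 8 Hz.
194 Hz mod fs = 26 Hz.
26 Hz ≤ fs/2 = 28 Hz, appears at 26 Hz.
82 Hz and 194 Hz both map to 26 Hz.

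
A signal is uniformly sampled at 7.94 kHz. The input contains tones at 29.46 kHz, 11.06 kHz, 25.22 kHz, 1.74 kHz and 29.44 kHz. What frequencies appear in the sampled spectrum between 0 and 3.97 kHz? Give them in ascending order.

fs/2 = 3.97 kHz.
29.46 kHz mod fs = 5.64 kHz.
5.64 kHz > fs/2 = 3.97 kHz, folds to fs − 5.64 kHz = 2.3 kHz.
11.06 kHz mod fs = 3.12 kHz.
3.12 kHz ≤ fs/2 = 3.97 kHz, appears at 3.12 kHz.
25.22 kHz mod fs = 1.4 kHz.
1.4 kHz ≤ fs/2 = 3.97 kHz, appears at 1.4 kHz.
1.74 kHz ≤ fs/2 = 3.97 kHz, passes unchanged.
29.44 kHz mod fs = 5.62 kHz.
5.62 kHz > fs/2 = 3.97 kHz, folds to fs − 5.62 kHz = 2.32 kHz.
Distinct values: {1.4 kHz, 1.74 kHz, 2.3 kHz, 2.32 kHz, 3.12 kHz}.

1.4 kHz, 1.74 kHz, 2.3 kHz, 2.32 kHz, 3.12 kHz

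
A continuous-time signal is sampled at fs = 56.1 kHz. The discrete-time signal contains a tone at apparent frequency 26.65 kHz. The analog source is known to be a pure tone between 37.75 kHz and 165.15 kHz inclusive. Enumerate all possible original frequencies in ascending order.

82.75 kHz, 85.55 kHz, 138.85 kHz, 141.65 kHz

Frequencies that alias to 26.65 kHz are k·fs ± 26.65 kHz for integer k ≥ 0.
k=0: 26.65 kHz.
k=1: 29.45 kHz, 82.75 kHz.
k=2: 85.55 kHz, 138.85 kHz.
k=3: 141.65 kHz, 194.95 kHz.
k=4: 197.75 kHz, 251.05 kHz.
Within [37.75 kHz, 165.15 kHz]: 82.75 kHz, 85.55 kHz, 138.85 kHz, 141.65 kHz.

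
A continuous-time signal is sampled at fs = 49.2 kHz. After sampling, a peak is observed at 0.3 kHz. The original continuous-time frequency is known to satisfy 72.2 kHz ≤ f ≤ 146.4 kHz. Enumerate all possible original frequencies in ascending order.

Frequencies that alias to 0.3 kHz are k·fs ± 0.3 kHz for integer k ≥ 0.
k=0: 0.3 kHz.
k=1: 48.9 kHz, 49.5 kHz.
k=2: 98.1 kHz, 98.7 kHz.
k=3: 147.3 kHz, 147.9 kHz.
Within [72.2 kHz, 146.4 kHz]: 98.1 kHz, 98.7 kHz.

98.1 kHz, 98.7 kHz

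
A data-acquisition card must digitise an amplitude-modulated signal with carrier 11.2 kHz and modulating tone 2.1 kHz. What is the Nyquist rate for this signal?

26.6 kHz

AM sidebands sit at fc ± fm = 9.1 kHz and 13.3 kHz.
Highest-frequency component: 13.3 kHz.
Nyquist rate = 2 × 13.3 kHz = 26.6 kHz.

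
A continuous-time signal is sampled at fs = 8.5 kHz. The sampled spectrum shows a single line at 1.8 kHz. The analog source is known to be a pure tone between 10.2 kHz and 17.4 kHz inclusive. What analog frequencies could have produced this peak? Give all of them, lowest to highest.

10.3 kHz, 15.2 kHz

Frequencies that alias to 1.8 kHz are k·fs ± 1.8 kHz for integer k ≥ 0.
k=0: 1.8 kHz.
k=1: 6.7 kHz, 10.3 kHz.
k=2: 15.2 kHz, 18.8 kHz.
k=3: 23.7 kHz, 27.3 kHz.
Within [10.2 kHz, 17.4 kHz]: 10.3 kHz, 15.2 kHz.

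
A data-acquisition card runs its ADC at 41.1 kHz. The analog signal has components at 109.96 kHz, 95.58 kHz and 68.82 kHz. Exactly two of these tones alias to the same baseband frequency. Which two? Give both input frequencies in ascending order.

68.82 kHz, 95.58 kHz

fs/2 = 20.55 kHz.
109.96 kHz mod fs = 27.76 kHz.
27.76 kHz > fs/2 = 20.55 kHz, folds to fs − 27.76 kHz = 13.34 kHz.
95.58 kHz mod fs = 13.38 kHz.
13.38 kHz ≤ fs/2 = 20.55 kHz, appears at 13.38 kHz.
68.82 kHz mod fs = 27.72 kHz.
27.72 kHz > fs/2 = 20.55 kHz, folds to fs − 27.72 kHz = 13.38 kHz.
68.82 kHz and 95.58 kHz both map to 13.38 kHz.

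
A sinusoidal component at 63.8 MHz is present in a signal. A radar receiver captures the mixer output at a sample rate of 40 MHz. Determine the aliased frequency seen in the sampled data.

63.8 MHz mod fs = 23.8 MHz.
23.8 MHz > fs/2 = 20 MHz, folds to fs − 23.8 MHz = 16.2 MHz.

16.2 MHz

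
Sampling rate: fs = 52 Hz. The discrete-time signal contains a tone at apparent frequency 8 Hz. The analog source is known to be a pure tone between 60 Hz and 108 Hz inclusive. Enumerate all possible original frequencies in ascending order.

Frequencies that alias to 8 Hz are k·fs ± 8 Hz for integer k ≥ 0.
k=0: 8 Hz.
k=1: 44 Hz, 60 Hz.
k=2: 96 Hz, 112 Hz.
k=3: 148 Hz, 164 Hz.
Within [60 Hz, 108 Hz]: 60 Hz, 96 Hz.

60 Hz, 96 Hz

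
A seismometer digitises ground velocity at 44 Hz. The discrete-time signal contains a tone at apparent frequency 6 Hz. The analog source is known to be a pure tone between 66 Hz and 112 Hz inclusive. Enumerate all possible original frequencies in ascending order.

Frequencies that alias to 6 Hz are k·fs ± 6 Hz for integer k ≥ 0.
k=0: 6 Hz.
k=1: 38 Hz, 50 Hz.
k=2: 82 Hz, 94 Hz.
k=3: 126 Hz, 138 Hz.
Within [66 Hz, 112 Hz]: 82 Hz, 94 Hz.

82 Hz, 94 Hz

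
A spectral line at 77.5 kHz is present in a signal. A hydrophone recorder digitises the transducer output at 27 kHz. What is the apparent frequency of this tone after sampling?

3.5 kHz

77.5 kHz mod fs = 23.5 kHz.
23.5 kHz > fs/2 = 13.5 kHz, folds to fs − 23.5 kHz = 3.5 kHz.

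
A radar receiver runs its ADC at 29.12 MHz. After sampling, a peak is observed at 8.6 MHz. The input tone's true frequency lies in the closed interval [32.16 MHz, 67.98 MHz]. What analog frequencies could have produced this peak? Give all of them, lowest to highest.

37.72 MHz, 49.64 MHz, 66.84 MHz

Frequencies that alias to 8.6 MHz are k·fs ± 8.6 MHz for integer k ≥ 0.
k=0: 8.6 MHz.
k=1: 20.52 MHz, 37.72 MHz.
k=2: 49.64 MHz, 66.84 MHz.
k=3: 78.76 MHz, 95.96 MHz.
Within [32.16 MHz, 67.98 MHz]: 37.72 MHz, 49.64 MHz, 66.84 MHz.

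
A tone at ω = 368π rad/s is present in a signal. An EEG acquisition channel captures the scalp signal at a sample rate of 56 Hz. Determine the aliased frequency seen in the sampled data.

16 Hz

ω = 368π rad/s → f = ω/(2π) = 184 Hz.
184 Hz mod fs = 16 Hz.
16 Hz ≤ fs/2 = 28 Hz, appears at 16 Hz.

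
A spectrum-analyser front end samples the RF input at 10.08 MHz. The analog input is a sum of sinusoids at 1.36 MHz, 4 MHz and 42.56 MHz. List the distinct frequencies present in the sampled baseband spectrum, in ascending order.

fs/2 = 5.04 MHz.
1.36 MHz ≤ fs/2 = 5.04 MHz, passes unchanged.
4 MHz ≤ fs/2 = 5.04 MHz, passes unchanged.
42.56 MHz mod fs = 2.24 MHz.
2.24 MHz ≤ fs/2 = 5.04 MHz, appears at 2.24 MHz.
Distinct values: {1.36 MHz, 2.24 MHz, 4 MHz}.

1.36 MHz, 2.24 MHz, 4 MHz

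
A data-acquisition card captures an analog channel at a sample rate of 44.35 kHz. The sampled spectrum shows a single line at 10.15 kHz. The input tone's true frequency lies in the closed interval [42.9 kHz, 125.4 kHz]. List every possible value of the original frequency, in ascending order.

54.5 kHz, 78.55 kHz, 98.85 kHz, 122.9 kHz

Frequencies that alias to 10.15 kHz are k·fs ± 10.15 kHz for integer k ≥ 0.
k=0: 10.15 kHz.
k=1: 34.2 kHz, 54.5 kHz.
k=2: 78.55 kHz, 98.85 kHz.
k=3: 122.9 kHz, 143.2 kHz.
k=4: 167.25 kHz, 187.55 kHz.
Within [42.9 kHz, 125.4 kHz]: 54.5 kHz, 78.55 kHz, 98.85 kHz, 122.9 kHz.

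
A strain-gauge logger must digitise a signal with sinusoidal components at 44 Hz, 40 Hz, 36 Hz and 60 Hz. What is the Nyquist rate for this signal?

Highest-frequency component: 60 Hz.
Nyquist rate = 2 × 60 Hz = 120 Hz.

120 Hz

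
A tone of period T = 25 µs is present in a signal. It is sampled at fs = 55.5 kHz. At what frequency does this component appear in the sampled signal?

T = 25 µs → f = 1/T = 40 kHz.
40 kHz > fs/2 = 27.75 kHz, folds to fs − 40 kHz = 15.5 kHz.

15.5 kHz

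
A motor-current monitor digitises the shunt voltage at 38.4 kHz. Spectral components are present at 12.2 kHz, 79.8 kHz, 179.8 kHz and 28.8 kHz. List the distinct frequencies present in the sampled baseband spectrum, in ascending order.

fs/2 = 19.2 kHz.
12.2 kHz ≤ fs/2 = 19.2 kHz, passes unchanged.
79.8 kHz mod fs = 3 kHz.
3 kHz ≤ fs/2 = 19.2 kHz, appears at 3 kHz.
179.8 kHz mod fs = 26.2 kHz.
26.2 kHz > fs/2 = 19.2 kHz, folds to fs − 26.2 kHz = 12.2 kHz.
28.8 kHz > fs/2 = 19.2 kHz, folds to fs − 28.8 kHz = 9.6 kHz.
Distinct values: {3 kHz, 9.6 kHz, 12.2 kHz}.

3 kHz, 9.6 kHz, 12.2 kHz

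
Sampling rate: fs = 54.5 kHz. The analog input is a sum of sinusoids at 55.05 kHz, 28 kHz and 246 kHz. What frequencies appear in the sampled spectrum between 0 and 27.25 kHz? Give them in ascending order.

0.55 kHz, 26.5 kHz

fs/2 = 27.25 kHz.
55.05 kHz mod fs = 0.55 kHz.
0.55 kHz ≤ fs/2 = 27.25 kHz, appears at 0.55 kHz.
28 kHz > fs/2 = 27.25 kHz, folds to fs − 28 kHz = 26.5 kHz.
246 kHz mod fs = 28 kHz.
28 kHz > fs/2 = 27.25 kHz, folds to fs − 28 kHz = 26.5 kHz.
Distinct values: {0.55 kHz, 26.5 kHz}.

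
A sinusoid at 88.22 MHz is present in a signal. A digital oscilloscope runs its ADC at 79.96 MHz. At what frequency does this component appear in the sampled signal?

88.22 MHz mod fs = 8.26 MHz.
8.26 MHz ≤ fs/2 = 39.98 MHz, appears at 8.26 MHz.

8.26 MHz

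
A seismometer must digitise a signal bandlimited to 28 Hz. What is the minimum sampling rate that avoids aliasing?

56 Hz

Nyquist rate = 2 × 28 Hz = 56 Hz.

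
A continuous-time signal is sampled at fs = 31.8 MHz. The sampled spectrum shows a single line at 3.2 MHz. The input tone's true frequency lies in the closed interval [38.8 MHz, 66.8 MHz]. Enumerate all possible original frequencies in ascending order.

60.4 MHz, 66.8 MHz

Frequencies that alias to 3.2 MHz are k·fs ± 3.2 MHz for integer k ≥ 0.
k=0: 3.2 MHz.
k=1: 28.6 MHz, 35 MHz.
k=2: 60.4 MHz, 66.8 MHz.
k=3: 92.2 MHz, 98.6 MHz.
Within [38.8 MHz, 66.8 MHz]: 60.4 MHz, 66.8 MHz.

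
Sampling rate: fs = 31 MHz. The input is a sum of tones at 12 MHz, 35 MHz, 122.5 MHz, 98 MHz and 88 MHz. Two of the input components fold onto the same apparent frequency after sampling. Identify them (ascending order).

fs/2 = 15.5 MHz.
12 MHz ≤ fs/2 = 15.5 MHz, passes unchanged.
35 MHz mod fs = 4 MHz.
4 MHz ≤ fs/2 = 15.5 MHz, appears at 4 MHz.
122.5 MHz mod fs = 29.5 MHz.
29.5 MHz > fs/2 = 15.5 MHz, folds to fs − 29.5 MHz = 1.5 MHz.
98 MHz mod fs = 5 MHz.
5 MHz ≤ fs/2 = 15.5 MHz, appears at 5 MHz.
88 MHz mod fs = 26 MHz.
26 MHz > fs/2 = 15.5 MHz, folds to fs − 26 MHz = 5 MHz.
88 MHz and 98 MHz both map to 5 MHz.

88 MHz, 98 MHz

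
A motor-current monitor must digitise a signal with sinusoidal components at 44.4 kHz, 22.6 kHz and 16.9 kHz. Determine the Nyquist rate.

Highest-frequency component: 44.4 kHz.
Nyquist rate = 2 × 44.4 kHz = 88.8 kHz.

88.8 kHz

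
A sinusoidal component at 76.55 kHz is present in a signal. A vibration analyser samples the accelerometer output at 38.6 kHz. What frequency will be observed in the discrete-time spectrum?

0.65 kHz

76.55 kHz mod fs = 37.95 kHz.
37.95 kHz > fs/2 = 19.3 kHz, folds to fs − 37.95 kHz = 0.65 kHz.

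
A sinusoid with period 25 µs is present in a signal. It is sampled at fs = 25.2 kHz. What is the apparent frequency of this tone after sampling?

T = 25 µs → f = 1/T = 40 kHz.
40 kHz mod fs = 14.8 kHz.
14.8 kHz > fs/2 = 12.6 kHz, folds to fs − 14.8 kHz = 10.4 kHz.

10.4 kHz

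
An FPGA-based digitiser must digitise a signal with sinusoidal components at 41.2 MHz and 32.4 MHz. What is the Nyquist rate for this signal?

Highest-frequency component: 41.2 MHz.
Nyquist rate = 2 × 41.2 MHz = 82.4 MHz.

82.4 MHz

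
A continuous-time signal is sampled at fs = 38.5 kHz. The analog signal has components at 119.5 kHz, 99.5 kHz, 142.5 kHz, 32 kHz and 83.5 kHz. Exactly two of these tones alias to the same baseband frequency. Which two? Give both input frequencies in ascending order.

fs/2 = 19.25 kHz.
119.5 kHz mod fs = 4 kHz.
4 kHz ≤ fs/2 = 19.25 kHz, appears at 4 kHz.
99.5 kHz mod fs = 22.5 kHz.
22.5 kHz > fs/2 = 19.25 kHz, folds to fs − 22.5 kHz = 16 kHz.
142.5 kHz mod fs = 27 kHz.
27 kHz > fs/2 = 19.25 kHz, folds to fs − 27 kHz = 11.5 kHz.
32 kHz > fs/2 = 19.25 kHz, folds to fs − 32 kHz = 6.5 kHz.
83.5 kHz mod fs = 6.5 kHz.
6.5 kHz ≤ fs/2 = 19.25 kHz, appears at 6.5 kHz.
32 kHz and 83.5 kHz both map to 6.5 kHz.

32 kHz, 83.5 kHz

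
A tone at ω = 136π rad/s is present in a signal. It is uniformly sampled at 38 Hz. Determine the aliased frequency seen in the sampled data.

8 Hz

ω = 136π rad/s → f = ω/(2π) = 68 Hz.
68 Hz mod fs = 30 Hz.
30 Hz > fs/2 = 19 Hz, folds to fs − 30 Hz = 8 Hz.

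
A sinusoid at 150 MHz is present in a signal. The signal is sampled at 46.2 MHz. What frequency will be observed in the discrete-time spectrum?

150 MHz mod fs = 11.4 MHz.
11.4 MHz ≤ fs/2 = 23.1 MHz, appears at 11.4 MHz.

11.4 MHz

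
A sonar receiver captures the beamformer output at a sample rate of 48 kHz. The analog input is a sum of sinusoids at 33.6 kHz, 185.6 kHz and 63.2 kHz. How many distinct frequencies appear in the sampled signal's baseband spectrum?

3

fs/2 = 24 kHz.
33.6 kHz > fs/2 = 24 kHz, folds to fs − 33.6 kHz = 14.4 kHz.
185.6 kHz mod fs = 41.6 kHz.
41.6 kHz > fs/2 = 24 kHz, folds to fs − 41.6 kHz = 6.4 kHz.
63.2 kHz mod fs = 15.2 kHz.
15.2 kHz ≤ fs/2 = 24 kHz, appears at 15.2 kHz.
Distinct values: {6.4 kHz, 14.4 kHz, 15.2 kHz} → 3.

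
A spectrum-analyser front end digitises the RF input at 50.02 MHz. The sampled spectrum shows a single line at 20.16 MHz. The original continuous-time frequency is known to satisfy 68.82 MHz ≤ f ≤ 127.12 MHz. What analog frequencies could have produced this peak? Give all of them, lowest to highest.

Frequencies that alias to 20.16 MHz are k·fs ± 20.16 MHz for integer k ≥ 0.
k=0: 20.16 MHz.
k=1: 29.86 MHz, 70.18 MHz.
k=2: 79.88 MHz, 120.2 MHz.
k=3: 129.9 MHz, 170.22 MHz.
Within [68.82 MHz, 127.12 MHz]: 70.18 MHz, 79.88 MHz, 120.2 MHz.

70.18 MHz, 79.88 MHz, 120.2 MHz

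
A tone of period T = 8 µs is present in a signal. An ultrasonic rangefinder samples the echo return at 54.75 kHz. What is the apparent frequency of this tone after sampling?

15.5 kHz

T = 8 µs → f = 1/T = 125 kHz.
125 kHz mod fs = 15.5 kHz.
15.5 kHz ≤ fs/2 = 27.375 kHz, appears at 15.5 kHz.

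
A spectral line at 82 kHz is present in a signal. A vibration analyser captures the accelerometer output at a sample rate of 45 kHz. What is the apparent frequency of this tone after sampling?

8 kHz

82 kHz mod fs = 37 kHz.
37 kHz > fs/2 = 22.5 kHz, folds to fs − 37 kHz = 8 kHz.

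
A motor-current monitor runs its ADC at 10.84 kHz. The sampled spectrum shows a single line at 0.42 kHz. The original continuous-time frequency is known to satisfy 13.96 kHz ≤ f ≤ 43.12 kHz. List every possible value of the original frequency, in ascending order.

Frequencies that alias to 0.42 kHz are k·fs ± 0.42 kHz for integer k ≥ 0.
k=0: 0.42 kHz.
k=1: 10.42 kHz, 11.26 kHz.
k=2: 21.26 kHz, 22.1 kHz.
k=3: 32.1 kHz, 32.94 kHz.
k=4: 42.94 kHz, 43.78 kHz.
k=5: 53.78 kHz, 54.62 kHz.
Within [13.96 kHz, 43.12 kHz]: 21.26 kHz, 22.1 kHz, 32.1 kHz, 32.94 kHz, 42.94 kHz.

21.26 kHz, 22.1 kHz, 32.1 kHz, 32.94 kHz, 42.94 kHz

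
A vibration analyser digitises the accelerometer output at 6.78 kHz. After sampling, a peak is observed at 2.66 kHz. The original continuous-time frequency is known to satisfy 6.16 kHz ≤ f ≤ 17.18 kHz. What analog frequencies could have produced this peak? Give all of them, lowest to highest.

9.44 kHz, 10.9 kHz, 16.22 kHz

Frequencies that alias to 2.66 kHz are k·fs ± 2.66 kHz for integer k ≥ 0.
k=0: 2.66 kHz.
k=1: 4.12 kHz, 9.44 kHz.
k=2: 10.9 kHz, 16.22 kHz.
k=3: 17.68 kHz, 23 kHz.
Within [6.16 kHz, 17.18 kHz]: 9.44 kHz, 10.9 kHz, 16.22 kHz.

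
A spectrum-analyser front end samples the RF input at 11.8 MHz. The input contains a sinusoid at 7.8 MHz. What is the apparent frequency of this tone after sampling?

4 MHz

7.8 MHz > fs/2 = 5.9 MHz, folds to fs − 7.8 MHz = 4 MHz.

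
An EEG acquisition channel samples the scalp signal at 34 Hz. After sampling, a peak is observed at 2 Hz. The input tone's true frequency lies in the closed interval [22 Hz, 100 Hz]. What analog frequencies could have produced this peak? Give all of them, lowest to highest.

32 Hz, 36 Hz, 66 Hz, 70 Hz, 100 Hz

Frequencies that alias to 2 Hz are k·fs ± 2 Hz for integer k ≥ 0.
k=0: 2 Hz.
k=1: 32 Hz, 36 Hz.
k=2: 66 Hz, 70 Hz.
k=3: 100 Hz, 104 Hz.
k=4: 134 Hz, 138 Hz.
Within [22 Hz, 100 Hz]: 32 Hz, 36 Hz, 66 Hz, 70 Hz, 100 Hz.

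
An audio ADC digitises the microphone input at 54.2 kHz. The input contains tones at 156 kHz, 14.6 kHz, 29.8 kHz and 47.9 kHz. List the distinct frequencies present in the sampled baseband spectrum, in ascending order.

6.3 kHz, 6.6 kHz, 14.6 kHz, 24.4 kHz

fs/2 = 27.1 kHz.
156 kHz mod fs = 47.6 kHz.
47.6 kHz > fs/2 = 27.1 kHz, folds to fs − 47.6 kHz = 6.6 kHz.
14.6 kHz ≤ fs/2 = 27.1 kHz, passes unchanged.
29.8 kHz > fs/2 = 27.1 kHz, folds to fs − 29.8 kHz = 24.4 kHz.
47.9 kHz > fs/2 = 27.1 kHz, folds to fs − 47.9 kHz = 6.3 kHz.
Distinct values: {6.3 kHz, 6.6 kHz, 14.6 kHz, 24.4 kHz}.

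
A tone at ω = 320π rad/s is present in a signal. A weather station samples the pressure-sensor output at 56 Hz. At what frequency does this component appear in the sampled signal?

8 Hz

ω = 320π rad/s → f = ω/(2π) = 160 Hz.
160 Hz mod fs = 48 Hz.
48 Hz > fs/2 = 28 Hz, folds to fs − 48 Hz = 8 Hz.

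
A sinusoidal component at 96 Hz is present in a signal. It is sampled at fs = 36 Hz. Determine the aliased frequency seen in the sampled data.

96 Hz mod fs = 24 Hz.
24 Hz > fs/2 = 18 Hz, folds to fs − 24 Hz = 12 Hz.

12 Hz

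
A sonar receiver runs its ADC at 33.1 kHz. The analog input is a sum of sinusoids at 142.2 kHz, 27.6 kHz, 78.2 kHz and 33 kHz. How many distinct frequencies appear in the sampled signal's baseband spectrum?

4

fs/2 = 16.55 kHz.
142.2 kHz mod fs = 9.8 kHz.
9.8 kHz ≤ fs/2 = 16.55 kHz, appears at 9.8 kHz.
27.6 kHz > fs/2 = 16.55 kHz, folds to fs − 27.6 kHz = 5.5 kHz.
78.2 kHz mod fs = 12 kHz.
12 kHz ≤ fs/2 = 16.55 kHz, appears at 12 kHz.
33 kHz > fs/2 = 16.55 kHz, folds to fs − 33 kHz = 0.1 kHz.
Distinct values: {0.1 kHz, 5.5 kHz, 9.8 kHz, 12 kHz} → 4.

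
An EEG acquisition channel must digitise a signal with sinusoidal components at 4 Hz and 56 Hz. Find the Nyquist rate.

Highest-frequency component: 56 Hz.
Nyquist rate = 2 × 56 Hz = 112 Hz.

112 Hz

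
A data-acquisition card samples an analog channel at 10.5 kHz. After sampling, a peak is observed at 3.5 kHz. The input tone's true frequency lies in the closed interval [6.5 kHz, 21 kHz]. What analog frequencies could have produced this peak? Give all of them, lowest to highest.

Frequencies that alias to 3.5 kHz are k·fs ± 3.5 kHz for integer k ≥ 0.
k=0: 3.5 kHz.
k=1: 7 kHz, 14 kHz.
k=2: 17.5 kHz, 24.5 kHz.
k=3: 28 kHz, 35 kHz.
Within [6.5 kHz, 21 kHz]: 7 kHz, 14 kHz, 17.5 kHz.

7 kHz, 14 kHz, 17.5 kHz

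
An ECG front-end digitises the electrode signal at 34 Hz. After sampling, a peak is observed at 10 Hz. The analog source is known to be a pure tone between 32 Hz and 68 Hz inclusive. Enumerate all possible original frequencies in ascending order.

44 Hz, 58 Hz

Frequencies that alias to 10 Hz are k·fs ± 10 Hz for integer k ≥ 0.
k=0: 10 Hz.
k=1: 24 Hz, 44 Hz.
k=2: 58 Hz, 78 Hz.
k=3: 92 Hz, 112 Hz.
Within [32 Hz, 68 Hz]: 44 Hz, 58 Hz.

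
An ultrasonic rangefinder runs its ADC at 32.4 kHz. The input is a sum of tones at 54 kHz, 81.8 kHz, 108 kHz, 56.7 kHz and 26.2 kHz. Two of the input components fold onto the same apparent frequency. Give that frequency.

10.8 kHz

fs/2 = 16.2 kHz.
54 kHz mod fs = 21.6 kHz.
21.6 kHz > fs/2 = 16.2 kHz, folds to fs − 21.6 kHz = 10.8 kHz.
81.8 kHz mod fs = 17 kHz.
17 kHz > fs/2 = 16.2 kHz, folds to fs − 17 kHz = 15.4 kHz.
108 kHz mod fs = 10.8 kHz.
10.8 kHz ≤ fs/2 = 16.2 kHz, appears at 10.8 kHz.
56.7 kHz mod fs = 24.3 kHz.
24.3 kHz > fs/2 = 16.2 kHz, folds to fs − 24.3 kHz = 8.1 kHz.
26.2 kHz > fs/2 = 16.2 kHz, folds to fs − 26.2 kHz = 6.2 kHz.
54 kHz and 108 kHz both map to 10.8 kHz.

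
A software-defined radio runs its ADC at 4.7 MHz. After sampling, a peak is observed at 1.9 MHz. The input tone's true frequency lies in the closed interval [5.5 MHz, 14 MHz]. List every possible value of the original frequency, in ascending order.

6.6 MHz, 7.5 MHz, 11.3 MHz, 12.2 MHz

Frequencies that alias to 1.9 MHz are k·fs ± 1.9 MHz for integer k ≥ 0.
k=0: 1.9 MHz.
k=1: 2.8 MHz, 6.6 MHz.
k=2: 7.5 MHz, 11.3 MHz.
k=3: 12.2 MHz, 16 MHz.
k=4: 16.9 MHz, 20.7 MHz.
Within [5.5 MHz, 14 MHz]: 6.6 MHz, 7.5 MHz, 11.3 MHz, 12.2 MHz.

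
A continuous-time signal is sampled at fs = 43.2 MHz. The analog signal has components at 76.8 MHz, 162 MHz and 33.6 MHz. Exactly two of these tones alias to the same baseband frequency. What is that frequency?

9.6 MHz

fs/2 = 21.6 MHz.
76.8 MHz mod fs = 33.6 MHz.
33.6 MHz > fs/2 = 21.6 MHz, folds to fs − 33.6 MHz = 9.6 MHz.
162 MHz mod fs = 32.4 MHz.
32.4 MHz > fs/2 = 21.6 MHz, folds to fs − 32.4 MHz = 10.8 MHz.
33.6 MHz > fs/2 = 21.6 MHz, folds to fs − 33.6 MHz = 9.6 MHz.
33.6 MHz and 76.8 MHz both map to 9.6 MHz.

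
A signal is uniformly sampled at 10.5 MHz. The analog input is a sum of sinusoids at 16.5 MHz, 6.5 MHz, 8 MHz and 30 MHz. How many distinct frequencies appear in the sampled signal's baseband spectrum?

4

fs/2 = 5.25 MHz.
16.5 MHz mod fs = 6 MHz.
6 MHz > fs/2 = 5.25 MHz, folds to fs − 6 MHz = 4.5 MHz.
6.5 MHz > fs/2 = 5.25 MHz, folds to fs − 6.5 MHz = 4 MHz.
8 MHz > fs/2 = 5.25 MHz, folds to fs − 8 MHz = 2.5 MHz.
30 MHz mod fs = 9 MHz.
9 MHz > fs/2 = 5.25 MHz, folds to fs − 9 MHz = 1.5 MHz.
Distinct values: {1.5 MHz, 2.5 MHz, 4 MHz, 4.5 MHz} → 4.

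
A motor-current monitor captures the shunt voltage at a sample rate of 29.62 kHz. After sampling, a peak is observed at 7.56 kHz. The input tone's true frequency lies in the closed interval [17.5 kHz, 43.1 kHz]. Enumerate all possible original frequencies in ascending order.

22.06 kHz, 37.18 kHz

Frequencies that alias to 7.56 kHz are k·fs ± 7.56 kHz for integer k ≥ 0.
k=0: 7.56 kHz.
k=1: 22.06 kHz, 37.18 kHz.
k=2: 51.68 kHz, 66.8 kHz.
Within [17.5 kHz, 43.1 kHz]: 22.06 kHz, 37.18 kHz.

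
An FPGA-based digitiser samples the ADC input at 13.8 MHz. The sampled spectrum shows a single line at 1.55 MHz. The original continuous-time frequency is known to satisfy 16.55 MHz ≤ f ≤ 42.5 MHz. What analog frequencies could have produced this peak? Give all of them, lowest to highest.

26.05 MHz, 29.15 MHz, 39.85 MHz

Frequencies that alias to 1.55 MHz are k·fs ± 1.55 MHz for integer k ≥ 0.
k=0: 1.55 MHz.
k=1: 12.25 MHz, 15.35 MHz.
k=2: 26.05 MHz, 29.15 MHz.
k=3: 39.85 MHz, 42.95 MHz.
k=4: 53.65 MHz, 56.75 MHz.
Within [16.55 MHz, 42.5 MHz]: 26.05 MHz, 29.15 MHz, 39.85 MHz.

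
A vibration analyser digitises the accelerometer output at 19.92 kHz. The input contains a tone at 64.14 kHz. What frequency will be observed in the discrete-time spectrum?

64.14 kHz mod fs = 4.38 kHz.
4.38 kHz ≤ fs/2 = 9.96 kHz, appears at 4.38 kHz.

4.38 kHz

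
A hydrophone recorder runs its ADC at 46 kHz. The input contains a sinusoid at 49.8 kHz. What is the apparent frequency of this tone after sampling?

3.8 kHz

49.8 kHz mod fs = 3.8 kHz.
3.8 kHz ≤ fs/2 = 23 kHz, appears at 3.8 kHz.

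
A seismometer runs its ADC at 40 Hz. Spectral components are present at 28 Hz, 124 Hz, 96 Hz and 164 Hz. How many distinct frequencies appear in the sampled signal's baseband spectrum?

fs/2 = 20 Hz.
28 Hz > fs/2 = 20 Hz, folds to fs − 28 Hz = 12 Hz.
124 Hz mod fs = 4 Hz.
4 Hz ≤ fs/2 = 20 Hz, appears at 4 Hz.
96 Hz mod fs = 16 Hz.
16 Hz ≤ fs/2 = 20 Hz, appears at 16 Hz.
164 Hz mod fs = 4 Hz.
4 Hz ≤ fs/2 = 20 Hz, appears at 4 Hz.
Distinct values: {4 Hz, 12 Hz, 16 Hz} → 3.

3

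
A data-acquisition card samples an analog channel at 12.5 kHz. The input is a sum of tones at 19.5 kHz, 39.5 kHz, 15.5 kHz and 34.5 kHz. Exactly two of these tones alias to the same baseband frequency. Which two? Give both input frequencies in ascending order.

fs/2 = 6.25 kHz.
19.5 kHz mod fs = 7 kHz.
7 kHz > fs/2 = 6.25 kHz, folds to fs − 7 kHz = 5.5 kHz.
39.5 kHz mod fs = 2 kHz.
2 kHz ≤ fs/2 = 6.25 kHz, appears at 2 kHz.
15.5 kHz mod fs = 3 kHz.
3 kHz ≤ fs/2 = 6.25 kHz, appears at 3 kHz.
34.5 kHz mod fs = 9.5 kHz.
9.5 kHz > fs/2 = 6.25 kHz, folds to fs − 9.5 kHz = 3 kHz.
15.5 kHz and 34.5 kHz both map to 3 kHz.

15.5 kHz, 34.5 kHz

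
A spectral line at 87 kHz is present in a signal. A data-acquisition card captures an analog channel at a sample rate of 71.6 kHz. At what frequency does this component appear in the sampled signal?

87 kHz mod fs = 15.4 kHz.
15.4 kHz ≤ fs/2 = 35.8 kHz, appears at 15.4 kHz.

15.4 kHz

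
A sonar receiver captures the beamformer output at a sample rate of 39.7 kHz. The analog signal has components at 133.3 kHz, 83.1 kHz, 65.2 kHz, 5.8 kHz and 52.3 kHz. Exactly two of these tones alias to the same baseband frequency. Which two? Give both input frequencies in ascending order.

fs/2 = 19.85 kHz.
133.3 kHz mod fs = 14.2 kHz.
14.2 kHz ≤ fs/2 = 19.85 kHz, appears at 14.2 kHz.
83.1 kHz mod fs = 3.7 kHz.
3.7 kHz ≤ fs/2 = 19.85 kHz, appears at 3.7 kHz.
65.2 kHz mod fs = 25.5 kHz.
25.5 kHz > fs/2 = 19.85 kHz, folds to fs − 25.5 kHz = 14.2 kHz.
5.8 kHz ≤ fs/2 = 19.85 kHz, passes unchanged.
52.3 kHz mod fs = 12.6 kHz.
12.6 kHz ≤ fs/2 = 19.85 kHz, appears at 12.6 kHz.
65.2 kHz and 133.3 kHz both map to 14.2 kHz.

65.2 kHz, 133.3 kHz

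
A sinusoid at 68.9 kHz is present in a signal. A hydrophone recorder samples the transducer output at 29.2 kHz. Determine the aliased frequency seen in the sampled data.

10.5 kHz

68.9 kHz mod fs = 10.5 kHz.
10.5 kHz ≤ fs/2 = 14.6 kHz, appears at 10.5 kHz.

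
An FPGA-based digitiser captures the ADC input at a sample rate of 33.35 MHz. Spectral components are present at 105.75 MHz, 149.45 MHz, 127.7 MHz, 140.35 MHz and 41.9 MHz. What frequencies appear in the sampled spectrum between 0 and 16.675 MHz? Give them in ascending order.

5.7 MHz, 6.95 MHz, 8.55 MHz, 16.05 MHz

fs/2 = 16.675 MHz.
105.75 MHz mod fs = 5.7 MHz.
5.7 MHz ≤ fs/2 = 16.675 MHz, appears at 5.7 MHz.
149.45 MHz mod fs = 16.05 MHz.
16.05 MHz ≤ fs/2 = 16.675 MHz, appears at 16.05 MHz.
127.7 MHz mod fs = 27.65 MHz.
27.65 MHz > fs/2 = 16.675 MHz, folds to fs − 27.65 MHz = 5.7 MHz.
140.35 MHz mod fs = 6.95 MHz.
6.95 MHz ≤ fs/2 = 16.675 MHz, appears at 6.95 MHz.
41.9 MHz mod fs = 8.55 MHz.
8.55 MHz ≤ fs/2 = 16.675 MHz, appears at 8.55 MHz.
Distinct values: {5.7 MHz, 6.95 MHz, 8.55 MHz, 16.05 MHz}.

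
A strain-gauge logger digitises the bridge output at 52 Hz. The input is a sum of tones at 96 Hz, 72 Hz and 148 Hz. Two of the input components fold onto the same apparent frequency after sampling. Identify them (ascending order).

fs/2 = 26 Hz.
96 Hz mod fs = 44 Hz.
44 Hz > fs/2 = 26 Hz, folds to fs − 44 Hz = 8 Hz.
72 Hz mod fs = 20 Hz.
20 Hz ≤ fs/2 = 26 Hz, appears at 20 Hz.
148 Hz mod fs = 44 Hz.
44 Hz > fs/2 = 26 Hz, folds to fs − 44 Hz = 8 Hz.
96 Hz and 148 Hz both map to 8 Hz.

96 Hz, 148 Hz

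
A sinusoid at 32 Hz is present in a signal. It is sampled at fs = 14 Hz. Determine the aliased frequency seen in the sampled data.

32 Hz mod fs = 4 Hz.
4 Hz ≤ fs/2 = 7 Hz, appears at 4 Hz.

4 Hz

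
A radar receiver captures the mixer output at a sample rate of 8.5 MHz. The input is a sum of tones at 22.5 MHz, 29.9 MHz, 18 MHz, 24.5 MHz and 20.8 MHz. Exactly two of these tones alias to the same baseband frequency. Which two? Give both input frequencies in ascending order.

fs/2 = 4.25 MHz.
22.5 MHz mod fs = 5.5 MHz.
5.5 MHz > fs/2 = 4.25 MHz, folds to fs − 5.5 MHz = 3 MHz.
29.9 MHz mod fs = 4.4 MHz.
4.4 MHz > fs/2 = 4.25 MHz, folds to fs − 4.4 MHz = 4.1 MHz.
18 MHz mod fs = 1 MHz.
1 MHz ≤ fs/2 = 4.25 MHz, appears at 1 MHz.
24.5 MHz mod fs = 7.5 MHz.
7.5 MHz > fs/2 = 4.25 MHz, folds to fs − 7.5 MHz = 1 MHz.
20.8 MHz mod fs = 3.8 MHz.
3.8 MHz ≤ fs/2 = 4.25 MHz, appears at 3.8 MHz.
18 MHz and 24.5 MHz both map to 1 MHz.

18 MHz, 24.5 MHz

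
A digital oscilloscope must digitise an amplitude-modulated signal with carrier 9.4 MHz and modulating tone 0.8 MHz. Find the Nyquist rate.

AM sidebands sit at fc ± fm = 8.6 MHz and 10.2 MHz.
Highest-frequency component: 10.2 MHz.
Nyquist rate = 2 × 10.2 MHz = 20.4 MHz.

20.4 MHz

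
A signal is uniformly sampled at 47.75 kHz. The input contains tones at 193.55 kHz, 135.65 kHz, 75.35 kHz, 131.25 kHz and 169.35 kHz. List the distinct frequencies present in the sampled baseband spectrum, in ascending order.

fs/2 = 23.875 kHz.
193.55 kHz mod fs = 2.55 kHz.
2.55 kHz ≤ fs/2 = 23.875 kHz, appears at 2.55 kHz.
135.65 kHz mod fs = 40.15 kHz.
40.15 kHz > fs/2 = 23.875 kHz, folds to fs − 40.15 kHz = 7.6 kHz.
75.35 kHz mod fs = 27.6 kHz.
27.6 kHz > fs/2 = 23.875 kHz, folds to fs − 27.6 kHz = 20.15 kHz.
131.25 kHz mod fs = 35.75 kHz.
35.75 kHz > fs/2 = 23.875 kHz, folds to fs − 35.75 kHz = 12 kHz.
169.35 kHz mod fs = 26.1 kHz.
26.1 kHz > fs/2 = 23.875 kHz, folds to fs − 26.1 kHz = 21.65 kHz.
Distinct values: {2.55 kHz, 7.6 kHz, 12 kHz, 20.15 kHz, 21.65 kHz}.

2.55 kHz, 7.6 kHz, 12 kHz, 20.15 kHz, 21.65 kHz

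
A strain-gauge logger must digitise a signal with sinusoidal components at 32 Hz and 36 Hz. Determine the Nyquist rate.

Highest-frequency component: 36 Hz.
Nyquist rate = 2 × 36 Hz = 72 Hz.

72 Hz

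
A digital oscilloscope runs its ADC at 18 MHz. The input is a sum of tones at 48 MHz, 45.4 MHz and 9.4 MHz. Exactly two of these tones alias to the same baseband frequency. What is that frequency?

8.6 MHz

fs/2 = 9 MHz.
48 MHz mod fs = 12 MHz.
12 MHz > fs/2 = 9 MHz, folds to fs − 12 MHz = 6 MHz.
45.4 MHz mod fs = 9.4 MHz.
9.4 MHz > fs/2 = 9 MHz, folds to fs − 9.4 MHz = 8.6 MHz.
9.4 MHz > fs/2 = 9 MHz, folds to fs − 9.4 MHz = 8.6 MHz.
9.4 MHz and 45.4 MHz both map to 8.6 MHz.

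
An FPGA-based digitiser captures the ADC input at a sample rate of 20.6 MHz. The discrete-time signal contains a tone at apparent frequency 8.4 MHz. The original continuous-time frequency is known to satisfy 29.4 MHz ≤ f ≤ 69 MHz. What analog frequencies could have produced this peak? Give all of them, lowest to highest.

Frequencies that alias to 8.4 MHz are k·fs ± 8.4 MHz for integer k ≥ 0.
k=0: 8.4 MHz.
k=1: 12.2 MHz, 29 MHz.
k=2: 32.8 MHz, 49.6 MHz.
k=3: 53.4 MHz, 70.2 MHz.
k=4: 74 MHz, 90.8 MHz.
Within [29.4 MHz, 69 MHz]: 32.8 MHz, 49.6 MHz, 53.4 MHz.

32.8 MHz, 49.6 MHz, 53.4 MHz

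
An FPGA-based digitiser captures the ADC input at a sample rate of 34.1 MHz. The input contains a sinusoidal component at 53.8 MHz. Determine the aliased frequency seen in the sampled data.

53.8 MHz mod fs = 19.7 MHz.
19.7 MHz > fs/2 = 17.05 MHz, folds to fs − 19.7 MHz = 14.4 MHz.

14.4 MHz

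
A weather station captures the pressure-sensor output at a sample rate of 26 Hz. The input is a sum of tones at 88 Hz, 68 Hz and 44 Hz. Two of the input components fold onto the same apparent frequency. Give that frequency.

10 Hz

fs/2 = 13 Hz.
88 Hz mod fs = 10 Hz.
10 Hz ≤ fs/2 = 13 Hz, appears at 10 Hz.
68 Hz mod fs = 16 Hz.
16 Hz > fs/2 = 13 Hz, folds to fs − 16 Hz = 10 Hz.
44 Hz mod fs = 18 Hz.
18 Hz > fs/2 = 13 Hz, folds to fs − 18 Hz = 8 Hz.
68 Hz and 88 Hz both map to 10 Hz.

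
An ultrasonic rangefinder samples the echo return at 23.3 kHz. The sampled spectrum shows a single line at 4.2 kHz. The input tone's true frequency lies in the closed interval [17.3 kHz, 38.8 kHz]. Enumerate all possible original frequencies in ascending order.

Frequencies that alias to 4.2 kHz are k·fs ± 4.2 kHz for integer k ≥ 0.
k=0: 4.2 kHz.
k=1: 19.1 kHz, 27.5 kHz.
k=2: 42.4 kHz, 50.8 kHz.
Within [17.3 kHz, 38.8 kHz]: 19.1 kHz, 27.5 kHz.

19.1 kHz, 27.5 kHz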